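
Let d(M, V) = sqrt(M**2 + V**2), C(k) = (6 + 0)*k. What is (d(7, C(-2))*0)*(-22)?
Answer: 0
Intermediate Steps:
C(k) = 6*k
(d(7, C(-2))*0)*(-22) = (sqrt(7**2 + (6*(-2))**2)*0)*(-22) = (sqrt(49 + (-12)**2)*0)*(-22) = (sqrt(49 + 144)*0)*(-22) = (sqrt(193)*0)*(-22) = 0*(-22) = 0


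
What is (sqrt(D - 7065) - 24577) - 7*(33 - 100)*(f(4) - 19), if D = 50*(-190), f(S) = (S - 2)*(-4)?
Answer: -37240 + I*sqrt(16565) ≈ -37240.0 + 128.71*I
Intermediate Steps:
f(S) = 8 - 4*S (f(S) = (-2 + S)*(-4) = 8 - 4*S)
D = -9500
(sqrt(D - 7065) - 24577) - 7*(33 - 100)*(f(4) - 19) = (sqrt(-9500 - 7065) - 24577) - 7*(33 - 100)*((8 - 4*4) - 19) = (sqrt(-16565) - 24577) - (-469)*((8 - 16) - 19) = (I*sqrt(16565) - 24577) - (-469)*(-8 - 19) = (-24577 + I*sqrt(16565)) - (-469)*(-27) = (-24577 + I*sqrt(16565)) - 7*1809 = (-24577 + I*sqrt(16565)) - 12663 = -37240 + I*sqrt(16565)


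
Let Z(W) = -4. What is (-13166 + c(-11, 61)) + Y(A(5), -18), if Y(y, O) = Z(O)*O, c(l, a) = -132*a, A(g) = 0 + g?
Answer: -21146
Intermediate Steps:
A(g) = g
Y(y, O) = -4*O
(-13166 + c(-11, 61)) + Y(A(5), -18) = (-13166 - 132*61) - 4*(-18) = (-13166 - 8052) + 72 = -21218 + 72 = -21146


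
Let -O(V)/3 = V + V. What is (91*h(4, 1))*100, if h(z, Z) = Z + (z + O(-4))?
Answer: 263900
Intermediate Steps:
O(V) = -6*V (O(V) = -3*(V + V) = -6*V)
h(z, Z) = 24 + Z + z (h(z, Z) = Z + (z - 6*(-4)) = Z + (z + 24) = Z + (24 + z) = 24 + Z + z)
(91*h(4, 1))*100 = (91*(24 + 1 + 4))*100 = (91*29)*100 = 2639*100 = 263900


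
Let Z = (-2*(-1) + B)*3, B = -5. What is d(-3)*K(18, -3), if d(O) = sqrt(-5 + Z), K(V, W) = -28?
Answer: -28*I*sqrt(14) ≈ -104.77*I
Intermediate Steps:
Z = -9 (Z = (-2*(-1) - 5)*3 = (2 - 5)*3 = -3*3 = -9)
d(O) = I*sqrt(14) (d(O) = sqrt(-5 - 9) = sqrt(-14) = I*sqrt(14))
d(-3)*K(18, -3) = (I*sqrt(14))*(-28) = -28*I*sqrt(14)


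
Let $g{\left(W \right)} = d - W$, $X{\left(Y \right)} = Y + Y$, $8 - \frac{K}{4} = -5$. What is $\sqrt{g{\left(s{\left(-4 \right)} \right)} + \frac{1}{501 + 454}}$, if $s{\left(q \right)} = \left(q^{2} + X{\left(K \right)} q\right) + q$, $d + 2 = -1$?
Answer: $\frac{2 \sqrt{91430745}}{955} \approx 20.025$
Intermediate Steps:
$d = -3$ ($d = -2 - 1 = -3$)
$K = 52$ ($K = 32 - -20 = 32 + 20 = 52$)
$X{\left(Y \right)} = 2 Y$
$s{\left(q \right)} = q^{2} + 105 q$ ($s{\left(q \right)} = \left(q^{2} + 2 \cdot 52 q\right) + q = \left(q^{2} + 104 q\right) + q = q^{2} + 105 q$)
$g{\left(W \right)} = -3 - W$
$\sqrt{g{\left(s{\left(-4 \right)} \right)} + \frac{1}{501 + 454}} = \sqrt{\left(-3 - - 4 \left(105 - 4\right)\right) + \frac{1}{501 + 454}} = \sqrt{\left(-3 - \left(-4\right) 101\right) + \frac{1}{955}} = \sqrt{\left(-3 - -404\right) + \frac{1}{955}} = \sqrt{\left(-3 + 404\right) + \frac{1}{955}} = \sqrt{401 + \frac{1}{955}} = \sqrt{\frac{382956}{955}} = \frac{2 \sqrt{91430745}}{955}$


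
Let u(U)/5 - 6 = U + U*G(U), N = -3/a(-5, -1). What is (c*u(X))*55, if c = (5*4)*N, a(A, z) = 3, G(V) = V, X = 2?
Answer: -66000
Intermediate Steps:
N = -1 (N = -3/3 = -3*1/3 = -1)
u(U) = 30 + 5*U + 5*U**2 (u(U) = 30 + 5*(U + U*U) = 30 + 5*(U + U**2) = 30 + (5*U + 5*U**2) = 30 + 5*U + 5*U**2)
c = -20 (c = (5*4)*(-1) = 20*(-1) = -20)
(c*u(X))*55 = -20*(30 + 5*2 + 5*2**2)*55 = -20*(30 + 10 + 5*4)*55 = -20*(30 + 10 + 20)*55 = -20*60*55 = -1200*55 = -66000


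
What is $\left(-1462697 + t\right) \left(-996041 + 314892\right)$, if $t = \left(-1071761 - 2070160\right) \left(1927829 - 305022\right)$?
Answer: $3472996785412250656$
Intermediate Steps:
$t = -5098731392247$ ($t = \left(-1071761 - 2070160\right) 1622807 = \left(-3141921\right) 1622807 = -5098731392247$)
$\left(-1462697 + t\right) \left(-996041 + 314892\right) = \left(-1462697 - 5098731392247\right) \left(-996041 + 314892\right) = \left(-5098732854944\right) \left(-681149\right) = 3472996785412250656$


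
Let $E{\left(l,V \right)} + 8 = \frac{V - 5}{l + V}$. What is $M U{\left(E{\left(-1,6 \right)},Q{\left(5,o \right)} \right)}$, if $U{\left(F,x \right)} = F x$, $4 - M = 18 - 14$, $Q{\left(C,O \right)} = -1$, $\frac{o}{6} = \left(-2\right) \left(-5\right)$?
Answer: $0$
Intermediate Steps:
$o = 60$ ($o = 6 \left(\left(-2\right) \left(-5\right)\right) = 6 \cdot 10 = 60$)
$E{\left(l,V \right)} = -8 + \frac{-5 + V}{V + l}$ ($E{\left(l,V \right)} = -8 + \frac{V - 5}{l + V} = -8 + \frac{-5 + V}{V + l}$)
$M = 0$ ($M = 4 - \left(18 - 14\right) = 4 - 4 = 0$)
$M U{\left(E{\left(-1,6 \right)},Q{\left(5,o \right)} \right)} = 0 \frac{-5 - -8 - 42}{6 - 1} \left(-1\right) = 0 \frac{-5 + 8 - 42}{5} \left(-1\right) = 0 \cdot \frac{1}{5} \left(-39\right) \left(-1\right) = 0 \left(\left(- \frac{39}{5}\right) \left(-1\right)\right) = 0 \cdot \frac{39}{5} = 0$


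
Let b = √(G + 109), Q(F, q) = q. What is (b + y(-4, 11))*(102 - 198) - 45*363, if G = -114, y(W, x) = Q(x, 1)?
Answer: -16431 - 96*I*√5 ≈ -16431.0 - 214.66*I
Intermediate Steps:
y(W, x) = 1
b = I*√5 (b = √(-114 + 109) = √(-5) = I*√5 ≈ 2.2361*I)
(b + y(-4, 11))*(102 - 198) - 45*363 = (I*√5 + 1)*(102 - 198) - 45*363 = (1 + I*√5)*(-96) - 16335 = (-96 - 96*I*√5) - 16335 = -16431 - 96*I*√5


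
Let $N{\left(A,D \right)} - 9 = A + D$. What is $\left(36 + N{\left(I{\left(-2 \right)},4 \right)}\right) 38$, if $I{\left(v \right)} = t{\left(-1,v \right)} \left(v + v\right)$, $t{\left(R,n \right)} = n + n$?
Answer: $2470$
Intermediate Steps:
$t{\left(R,n \right)} = 2 n$
$I{\left(v \right)} = 4 v^{2}$ ($I{\left(v \right)} = 2 v \left(v + v\right) = 2 v 2 v = 4 v^{2}$)
$N{\left(A,D \right)} = 9 + A + D$ ($N{\left(A,D \right)} = 9 + \left(A + D\right) = 9 + A + D$)
$\left(36 + N{\left(I{\left(-2 \right)},4 \right)}\right) 38 = \left(36 + \left(9 + 4 \left(-2\right)^{2} + 4\right)\right) 38 = \left(36 + \left(9 + 4 \cdot 4 + 4\right)\right) 38 = \left(36 + \left(9 + 16 + 4\right)\right) 38 = \left(36 + 29\right) 38 = 65 \cdot 38 = 2470$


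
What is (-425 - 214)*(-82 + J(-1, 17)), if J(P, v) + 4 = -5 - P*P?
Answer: 58788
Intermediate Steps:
J(P, v) = -9 - P**2 (J(P, v) = -4 + (-5 - P*P) = -4 + (-5 - P**2) = -9 - P**2)
(-425 - 214)*(-82 + J(-1, 17)) = (-425 - 214)*(-82 + (-9 - 1*(-1)**2)) = -639*(-82 + (-9 - 1*1)) = -639*(-82 + (-9 - 1)) = -639*(-82 - 10) = -639*(-92) = 58788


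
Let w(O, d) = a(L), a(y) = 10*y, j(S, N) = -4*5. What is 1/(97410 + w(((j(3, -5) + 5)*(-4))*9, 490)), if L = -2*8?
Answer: 1/97250 ≈ 1.0283e-5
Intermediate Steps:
j(S, N) = -20
L = -16
w(O, d) = -160 (w(O, d) = 10*(-16) = -160)
1/(97410 + w(((j(3, -5) + 5)*(-4))*9, 490)) = 1/(97410 - 160) = 1/97250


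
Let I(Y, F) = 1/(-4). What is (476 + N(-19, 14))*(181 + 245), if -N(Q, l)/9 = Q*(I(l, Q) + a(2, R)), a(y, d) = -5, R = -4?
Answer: -359331/2 ≈ -1.7967e+5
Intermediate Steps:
I(Y, F) = -¼
N(Q, l) = 189*Q/4 (N(Q, l) = -9*Q*(-¼ - 5) = -9*Q*(-21)/4 = -(-189)*Q/4 = 189*Q/4)
(476 + N(-19, 14))*(181 + 245) = (476 + (189/4)*(-19))*(181 + 245) = (476 - 3591/4)*426 = -1687/4*426 = -359331/2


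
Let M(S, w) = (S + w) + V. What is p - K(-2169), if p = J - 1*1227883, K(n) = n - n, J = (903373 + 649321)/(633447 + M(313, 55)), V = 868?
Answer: -779314913395/634683 ≈ -1.2279e+6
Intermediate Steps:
M(S, w) = 868 + S + w (M(S, w) = (S + w) + 868 = 868 + S + w)
J = 1552694/634683 (J = (903373 + 649321)/(633447 + (868 + 313 + 55)) = 1552694/(633447 + 1236) = 1552694/634683 ≈ 2.4464)
K(n) = 0
p = -779314913395/634683 (p = 1552694/634683 - 1*1227883 = 1552694/634683 - 1227883 = -779314913395/634683 ≈ -1.2279e+6)
p - K(-2169) = -779314913395/634683 - 1*0 = -779314913395/634683 + 0 = -779314913395/634683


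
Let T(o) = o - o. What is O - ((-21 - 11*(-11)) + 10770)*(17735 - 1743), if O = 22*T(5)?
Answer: -173833040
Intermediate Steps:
T(o) = 0
O = 0 (O = 22*0 = 0)
O - ((-21 - 11*(-11)) + 10770)*(17735 - 1743) = 0 - ((-21 - 11*(-11)) + 10770)*(17735 - 1743) = 0 - ((-21 + 121) + 10770)*15992 = 0 - (100 + 10770)*15992 = 0 - 10870*15992 = 0 - 1*173833040 = 0 - 173833040 = -173833040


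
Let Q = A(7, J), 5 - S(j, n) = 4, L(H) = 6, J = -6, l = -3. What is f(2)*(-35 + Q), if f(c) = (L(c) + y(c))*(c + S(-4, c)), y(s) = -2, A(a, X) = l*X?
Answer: -204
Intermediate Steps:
S(j, n) = 1 (S(j, n) = 5 - 1*4 = 5 - 4 = 1)
A(a, X) = -3*X
f(c) = 4 + 4*c (f(c) = (6 - 2)*(c + 1) = 4*(1 + c) = 4 + 4*c)
Q = 18 (Q = -3*(-6) = 18)
f(2)*(-35 + Q) = (4 + 4*2)*(-35 + 18) = (4 + 8)*(-17) = 12*(-17) = -204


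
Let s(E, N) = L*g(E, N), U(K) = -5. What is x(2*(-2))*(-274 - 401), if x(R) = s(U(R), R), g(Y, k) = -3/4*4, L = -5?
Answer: -10125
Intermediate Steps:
g(Y, k) = -3 (g(Y, k) = -3*¼*4 = -¾*4 = -3)
s(E, N) = 15 (s(E, N) = -5*(-3) = 15)
x(R) = 15
x(2*(-2))*(-274 - 401) = 15*(-274 - 401) = 15*(-675) = -10125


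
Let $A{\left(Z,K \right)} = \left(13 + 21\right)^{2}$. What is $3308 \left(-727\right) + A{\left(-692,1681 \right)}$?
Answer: $-2403760$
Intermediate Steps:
$A{\left(Z,K \right)} = 1156$ ($A{\left(Z,K \right)} = 34^{2} = 1156$)
$3308 \left(-727\right) + A{\left(-692,1681 \right)} = 3308 \left(-727\right) + 1156 = -2404916 + 1156 = -2403760$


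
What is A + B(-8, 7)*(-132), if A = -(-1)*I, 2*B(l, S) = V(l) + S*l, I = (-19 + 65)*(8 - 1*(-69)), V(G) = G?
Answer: 7766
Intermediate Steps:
I = 3542 (I = 46*(8 + 69) = 46*77 = 3542)
B(l, S) = l/2 + S*l/2 (B(l, S) = (l + S*l)/2 = l/2 + S*l/2)
A = 3542 (A = -(-1)*3542 = -1*(-3542) = 3542)
A + B(-8, 7)*(-132) = 3542 + ((½)*(-8)*(1 + 7))*(-132) = 3542 + ((½)*(-8)*8)*(-132) = 3542 - 32*(-132) = 3542 + 4224 = 7766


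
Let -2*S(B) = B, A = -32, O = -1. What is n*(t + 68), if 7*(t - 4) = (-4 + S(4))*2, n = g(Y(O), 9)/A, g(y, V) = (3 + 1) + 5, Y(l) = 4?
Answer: -1107/56 ≈ -19.768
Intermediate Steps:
S(B) = -B/2
g(y, V) = 9 (g(y, V) = 4 + 5 = 9)
n = -9/32 (n = 9/(-32) = 9*(-1/32) = -9/32 ≈ -0.28125)
t = 16/7 (t = 4 + ((-4 - ½*4)*2)/7 = 4 + ((-4 - 2)*2)/7 = 4 + (-6*2)/7 = 4 + (⅐)*(-12) = 4 - 12/7 = 16/7 ≈ 2.2857)
n*(t + 68) = -9*(16/7 + 68)/32 = -9/32*492/7 = -1107/56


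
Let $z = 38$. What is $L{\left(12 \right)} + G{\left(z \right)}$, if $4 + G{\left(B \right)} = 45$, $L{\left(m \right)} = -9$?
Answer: $32$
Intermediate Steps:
$G{\left(B \right)} = 41$ ($G{\left(B \right)} = -4 + 45 = 41$)
$L{\left(12 \right)} + G{\left(z \right)} = -9 + 41 = 32$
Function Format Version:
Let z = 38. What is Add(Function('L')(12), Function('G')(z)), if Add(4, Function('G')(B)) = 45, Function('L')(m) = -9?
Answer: 32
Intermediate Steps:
Function('G')(B) = 41 (Function('G')(B) = Add(-4, 45) = 41)
Add(Function('L')(12), Function('G')(z)) = Add(-9, 41) = 32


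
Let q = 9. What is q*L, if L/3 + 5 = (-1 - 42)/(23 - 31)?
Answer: 81/8 ≈ 10.125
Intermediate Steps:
L = 9/8 (L = -15 + 3*((-1 - 42)/(23 - 31)) = -15 + 3*(-43/(-8)) = -15 + 3*(-43*(-1/8)) = -15 + 3*(43/8) = -15 + 129/8 = 9/8 ≈ 1.1250)
q*L = 9*(9/8) = 81/8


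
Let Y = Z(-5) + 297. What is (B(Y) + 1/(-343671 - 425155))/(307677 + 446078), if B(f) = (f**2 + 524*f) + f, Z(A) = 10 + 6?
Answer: 201658446843/579506441630 ≈ 0.34798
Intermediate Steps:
Z(A) = 16
Y = 313 (Y = 16 + 297 = 313)
B(f) = f**2 + 525*f
(B(Y) + 1/(-343671 - 425155))/(307677 + 446078) = (313*(525 + 313) + 1/(-343671 - 425155))/(307677 + 446078) = (313*838 + 1/(-768826))/753755 = (262294 - 1/768826)*(1/753755) = (201658446843/768826)*(1/753755) = 201658446843/579506441630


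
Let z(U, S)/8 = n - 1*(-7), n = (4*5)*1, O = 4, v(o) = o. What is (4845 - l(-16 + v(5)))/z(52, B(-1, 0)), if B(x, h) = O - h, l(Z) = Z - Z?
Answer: 1615/72 ≈ 22.431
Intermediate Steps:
n = 20 (n = 20*1 = 20)
l(Z) = 0
B(x, h) = 4 - h
z(U, S) = 216 (z(U, S) = 8*(20 - 1*(-7)) = 8*(20 + 7) = 8*27 = 216)
(4845 - l(-16 + v(5)))/z(52, B(-1, 0)) = (4845 - 1*0)/216 = (4845 + 0)*(1/216) = 4845*(1/216) = 1615/72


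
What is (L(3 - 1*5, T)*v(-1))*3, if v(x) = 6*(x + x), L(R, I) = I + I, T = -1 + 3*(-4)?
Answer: 936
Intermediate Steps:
T = -13 (T = -1 - 12 = -13)
L(R, I) = 2*I
v(x) = 12*x (v(x) = 6*(2*x) = 12*x)
(L(3 - 1*5, T)*v(-1))*3 = ((2*(-13))*(12*(-1)))*3 = -26*(-12)*3 = 312*3 = 936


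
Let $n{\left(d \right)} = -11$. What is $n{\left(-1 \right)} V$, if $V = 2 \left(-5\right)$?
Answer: $110$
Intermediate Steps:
$V = -10$
$n{\left(-1 \right)} V = \left(-11\right) \left(-10\right) = 110$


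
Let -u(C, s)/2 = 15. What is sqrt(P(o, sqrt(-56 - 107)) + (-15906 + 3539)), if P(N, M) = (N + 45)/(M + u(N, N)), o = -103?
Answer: sqrt((-370952 + 12367*I*sqrt(163))/(30 - I*sqrt(163))) ≈ 0.0031 + 111.2*I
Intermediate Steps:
u(C, s) = -30 (u(C, s) = -2*15 = -30)
P(N, M) = (45 + N)/(-30 + M) (P(N, M) = (N + 45)/(M - 30) = (45 + N)/(-30 + M))
sqrt(P(o, sqrt(-56 - 107)) + (-15906 + 3539)) = sqrt((45 - 103)/(-30 + sqrt(-56 - 107)) + (-15906 + 3539)) = sqrt(-58/(-30 + sqrt(-163)) - 12367) = sqrt(-58/(-30 + I*sqrt(163)) - 12367) = sqrt(-12367 - 58/(-30 + I*sqrt(163)))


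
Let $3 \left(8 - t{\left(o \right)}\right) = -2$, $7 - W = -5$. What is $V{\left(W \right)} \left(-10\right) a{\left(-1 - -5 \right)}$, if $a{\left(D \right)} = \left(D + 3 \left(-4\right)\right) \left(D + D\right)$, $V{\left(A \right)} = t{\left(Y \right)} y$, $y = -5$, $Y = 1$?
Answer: $- \frac{83200}{3} \approx -27733.0$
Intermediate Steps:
$W = 12$ ($W = 7 - -5 = 7 + 5 = 12$)
$t{\left(o \right)} = \frac{26}{3}$ ($t{\left(o \right)} = 8 - - \frac{2}{3} = 8 + \frac{2}{3} = \frac{26}{3}$)
$V{\left(A \right)} = - \frac{130}{3}$ ($V{\left(A \right)} = \frac{26}{3} \left(-5\right) = - \frac{130}{3}$)
$a{\left(D \right)} = 2 D \left(-12 + D\right)$ ($a{\left(D \right)} = \left(D - 12\right) 2 D = \left(-12 + D\right) 2 D = 2 D \left(-12 + D\right)$)
$V{\left(W \right)} \left(-10\right) a{\left(-1 - -5 \right)} = \left(- \frac{130}{3}\right) \left(-10\right) 2 \left(-1 - -5\right) \left(-12 - -4\right) = \frac{1300 \cdot 2 \left(-1 + 5\right) \left(-12 + \left(-1 + 5\right)\right)}{3} = \frac{1300 \cdot 2 \cdot 4 \left(-12 + 4\right)}{3} = \frac{1300 \cdot 2 \cdot 4 \left(-8\right)}{3} = \frac{1300}{3} \left(-64\right) = - \frac{83200}{3}$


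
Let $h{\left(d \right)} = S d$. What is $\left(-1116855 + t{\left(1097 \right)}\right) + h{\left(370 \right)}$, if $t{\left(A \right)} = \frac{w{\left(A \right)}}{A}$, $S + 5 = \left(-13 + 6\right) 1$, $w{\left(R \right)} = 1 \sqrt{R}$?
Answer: $-1121295 + \frac{\sqrt{1097}}{1097} \approx -1.1213 \cdot 10^{6}$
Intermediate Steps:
$w{\left(R \right)} = \sqrt{R}$
$S = -12$ ($S = -5 + \left(-13 + 6\right) 1 = -5 - 7 = -12$)
$t{\left(A \right)} = \frac{1}{\sqrt{A}}$ ($t{\left(A \right)} = \frac{\sqrt{A}}{A} = \frac{1}{\sqrt{A}}$)
$h{\left(d \right)} = - 12 d$
$\left(-1116855 + t{\left(1097 \right)}\right) + h{\left(370 \right)} = \left(-1116855 + \frac{1}{\sqrt{1097}}\right) - 4440 = \left(-1116855 + \frac{\sqrt{1097}}{1097}\right) - 4440 = -1121295 + \frac{\sqrt{1097}}{1097}$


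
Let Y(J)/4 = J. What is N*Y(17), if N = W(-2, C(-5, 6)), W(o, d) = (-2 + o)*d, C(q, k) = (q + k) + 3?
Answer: -1088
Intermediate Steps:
Y(J) = 4*J
C(q, k) = 3 + k + q (C(q, k) = (k + q) + 3 = 3 + k + q)
W(o, d) = d*(-2 + o)
N = -16 (N = (3 + 6 - 5)*(-2 - 2) = 4*(-4) = -16)
N*Y(17) = -64*17 = -16*68 = -1088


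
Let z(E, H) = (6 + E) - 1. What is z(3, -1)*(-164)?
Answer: -1312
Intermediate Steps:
z(E, H) = 5 + E
z(3, -1)*(-164) = (5 + 3)*(-164) = 8*(-164) = -1312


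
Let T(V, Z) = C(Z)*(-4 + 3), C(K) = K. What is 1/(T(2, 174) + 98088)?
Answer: 1/97914 ≈ 1.0213e-5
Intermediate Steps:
T(V, Z) = -Z (T(V, Z) = Z*(-4 + 3) = Z*(-1) = -Z)
1/(T(2, 174) + 98088) = 1/(-1*174 + 98088) = 1/(-174 + 98088) = 1/97914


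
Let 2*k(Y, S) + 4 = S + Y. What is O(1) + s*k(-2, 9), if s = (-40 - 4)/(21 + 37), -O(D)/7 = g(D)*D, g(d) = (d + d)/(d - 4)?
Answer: 307/87 ≈ 3.5287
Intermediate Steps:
k(Y, S) = -2 + S/2 + Y/2 (k(Y, S) = -2 + (S + Y)/2 = -2 + (S/2 + Y/2) = -2 + S/2 + Y/2)
g(d) = 2*d/(-4 + d) (g(d) = (2*d)/(-4 + d) = 2*d/(-4 + d))
O(D) = -14*D²/(-4 + D) (O(D) = -7*2*D/(-4 + D)*D = -14*D²/(-4 + D))
s = -22/29 (s = -44/58 = -44*1/58 = -22/29 ≈ -0.75862)
O(1) + s*k(-2, 9) = -14*1²/(-4 + 1) - 22*(-2 + (½)*9 + (½)*(-2))/29 = -14*1/(-3) - 22*(-2 + 9/2 - 1)/29 = -14*1*(-⅓) - 22/29*3/2 = 14/3 - 33/29 = 307/87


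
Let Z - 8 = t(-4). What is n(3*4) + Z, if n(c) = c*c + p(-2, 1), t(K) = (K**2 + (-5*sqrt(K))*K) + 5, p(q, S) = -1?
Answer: 172 + 40*I ≈ 172.0 + 40.0*I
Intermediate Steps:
t(K) = 5 + K**2 - 5*K**(3/2) (t(K) = (K**2 - 5*K**(3/2)) + 5 = 5 + K**2 - 5*K**(3/2))
n(c) = -1 + c**2 (n(c) = c*c - 1 = c**2 - 1 = -1 + c**2)
Z = 29 + 40*I (Z = 8 + (5 + (-4)**2 - (-40)*I) = 8 + (5 + 16 - (-40)*I) = 8 + (5 + 16 + 40*I) = 8 + (21 + 40*I) = 29 + 40*I ≈ 29.0 + 40.0*I)
n(3*4) + Z = (-1 + (3*4)**2) + (29 + 40*I) = (-1 + 12**2) + (29 + 40*I) = (-1 + 144) + (29 + 40*I) = 143 + (29 + 40*I) = 172 + 40*I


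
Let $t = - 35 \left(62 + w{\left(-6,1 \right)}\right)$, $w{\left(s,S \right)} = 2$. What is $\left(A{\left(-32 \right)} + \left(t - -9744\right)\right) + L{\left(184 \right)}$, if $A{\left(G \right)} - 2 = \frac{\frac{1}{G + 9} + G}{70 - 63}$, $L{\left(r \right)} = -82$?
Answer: $\frac{1194527}{161} \approx 7419.4$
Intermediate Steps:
$t = -2240$ ($t = - 35 \left(62 + 2\right) = \left(-35\right) 64 = -2240$)
$A{\left(G \right)} = 2 + \frac{G}{7} + \frac{1}{7 \left(9 + G\right)}$ ($A{\left(G \right)} = 2 + \frac{\frac{1}{G + 9} + G}{70 - 63} = 2 + \frac{\frac{1}{9 + G} + G}{7} = 2 + \left(G + \frac{1}{9 + G}\right) \frac{1}{7} = 2 + \left(\frac{G}{7} + \frac{1}{7 \left(9 + G\right)}\right) = 2 + \frac{G}{7} + \frac{1}{7 \left(9 + G\right)}$)
$\left(A{\left(-32 \right)} + \left(t - -9744\right)\right) + L{\left(184 \right)} = \left(\frac{127 + \left(-32\right)^{2} + 23 \left(-32\right)}{7 \left(9 - 32\right)} - -7504\right) - 82 = \left(\frac{127 + 1024 - 736}{7 \left(-23\right)} + \left(-2240 + 9744\right)\right) - 82 = \left(\frac{1}{7} \left(- \frac{1}{23}\right) 415 + 7504\right) - 82 = \left(- \frac{415}{161} + 7504\right) - 82 = \frac{1207729}{161} - 82 = \frac{1194527}{161}$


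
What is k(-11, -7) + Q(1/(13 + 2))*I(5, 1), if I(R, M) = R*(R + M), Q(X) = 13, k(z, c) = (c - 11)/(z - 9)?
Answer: 3909/10 ≈ 390.90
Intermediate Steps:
k(z, c) = (-11 + c)/(-9 + z)
I(R, M) = R*(M + R)
k(-11, -7) + Q(1/(13 + 2))*I(5, 1) = (-11 - 7)/(-9 - 11) + 13*(5*(1 + 5)) = -18/(-20) + 13*(5*6) = -1/20*(-18) + 13*30 = 9/10 + 390 = 3909/10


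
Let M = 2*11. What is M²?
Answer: 484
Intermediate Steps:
M = 22
M² = 22² = 484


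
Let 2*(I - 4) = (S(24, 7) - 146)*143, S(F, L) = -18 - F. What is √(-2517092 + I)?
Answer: 3*I*√281170 ≈ 1590.8*I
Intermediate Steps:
I = -13438 (I = 4 + (((-18 - 1*24) - 146)*143)/2 = 4 + (((-18 - 24) - 146)*143)/2 = 4 + ((-42 - 146)*143)/2 = 4 + (-188*143)/2 = 4 + (½)*(-26884) = 4 - 13442 = -13438)
√(-2517092 + I) = √(-2517092 - 13438) = √(-2530530) = 3*I*√281170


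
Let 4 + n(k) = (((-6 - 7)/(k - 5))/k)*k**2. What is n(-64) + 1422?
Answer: 97010/69 ≈ 1405.9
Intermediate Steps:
n(k) = -4 - 13*k/(-5 + k) (n(k) = -4 + (((-6 - 7)/(k - 5))/k)*k**2 = -4 + ((-13/(-5 + k))/k)*k**2 = -4 + (-13/(k*(-5 + k)))*k**2 = -4 - 13*k/(-5 + k))
n(-64) + 1422 = (20 - 17*(-64))/(-5 - 64) + 1422 = (20 + 1088)/(-69) + 1422 = -1/69*1108 + 1422 = -1108/69 + 1422 = 97010/69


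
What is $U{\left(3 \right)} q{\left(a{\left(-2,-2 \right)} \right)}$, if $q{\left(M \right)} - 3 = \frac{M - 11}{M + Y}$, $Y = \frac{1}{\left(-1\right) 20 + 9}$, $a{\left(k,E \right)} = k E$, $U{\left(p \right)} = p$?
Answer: $\frac{156}{43} \approx 3.6279$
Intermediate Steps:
$a{\left(k,E \right)} = E k$
$Y = - \frac{1}{11}$ ($Y = \frac{1}{-20 + 9} = \frac{1}{-11} = - \frac{1}{11} \approx -0.090909$)
$q{\left(M \right)} = 3 + \frac{-11 + M}{- \frac{1}{11} + M}$ ($q{\left(M \right)} = 3 + \frac{M - 11}{M - \frac{1}{11}} = 3 + \frac{-11 + M}{- \frac{1}{11} + M}$)
$U{\left(3 \right)} q{\left(a{\left(-2,-2 \right)} \right)} = 3 \frac{4 \left(-31 + 11 \left(\left(-2\right) \left(-2\right)\right)\right)}{-1 + 11 \left(\left(-2\right) \left(-2\right)\right)} = 3 \frac{4 \left(-31 + 11 \cdot 4\right)}{-1 + 11 \cdot 4} = 3 \frac{4 \left(-31 + 44\right)}{-1 + 44} = 3 \cdot 4 \cdot \frac{1}{43} \cdot 13 = 3 \cdot \frac{52}{43} = \frac{156}{43}$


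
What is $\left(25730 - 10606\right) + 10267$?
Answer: $25391$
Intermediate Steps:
$\left(25730 - 10606\right) + 10267 = 15124 + 10267 = 25391$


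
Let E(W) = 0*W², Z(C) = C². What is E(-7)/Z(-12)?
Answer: 0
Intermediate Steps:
E(W) = 0
E(-7)/Z(-12) = 0/((-12)²) = 0/144 = 0*(1/144) = 0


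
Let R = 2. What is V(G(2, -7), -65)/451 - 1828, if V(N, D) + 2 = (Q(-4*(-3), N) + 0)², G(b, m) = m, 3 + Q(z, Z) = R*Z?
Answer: -20101/11 ≈ -1827.4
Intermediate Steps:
Q(z, Z) = -3 + 2*Z
V(N, D) = -2 + (-3 + 2*N)² (V(N, D) = -2 + ((-3 + 2*N) + 0)² = -2 + (-3 + 2*N)²)
V(G(2, -7), -65)/451 - 1828 = (-2 + (-3 + 2*(-7))²)/451 - 1828 = (-2 + (-3 - 14)²)*(1/451) - 1828 = (-2 + (-17)²)*(1/451) - 1828 = (-2 + 289)*(1/451) - 1828 = 287*(1/451) - 1828 = 7/11 - 1828 = -20101/11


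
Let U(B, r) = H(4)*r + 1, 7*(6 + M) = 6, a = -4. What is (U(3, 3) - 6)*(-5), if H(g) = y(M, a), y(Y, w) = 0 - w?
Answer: -35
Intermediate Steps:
M = -36/7 (M = -6 + (1/7)*6 = -6 + 6/7 = -36/7 ≈ -5.1429)
y(Y, w) = -w
H(g) = 4 (H(g) = -1*(-4) = 4)
U(B, r) = 1 + 4*r (U(B, r) = 4*r + 1 = 1 + 4*r)
(U(3, 3) - 6)*(-5) = ((1 + 4*3) - 6)*(-5) = ((1 + 12) - 6)*(-5) = (13 - 6)*(-5) = 7*(-5) = -35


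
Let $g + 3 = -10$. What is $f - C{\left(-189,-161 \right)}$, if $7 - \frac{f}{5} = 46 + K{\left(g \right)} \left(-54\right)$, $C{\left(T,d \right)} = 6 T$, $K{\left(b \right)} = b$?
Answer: $-2571$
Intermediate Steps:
$g = -13$ ($g = -3 - 10 = -13$)
$f = -3705$ ($f = 35 - 5 \left(46 - -702\right) = 35 - 5 \left(46 + 702\right) = 35 - 3740 = -3705$)
$f - C{\left(-189,-161 \right)} = -3705 - 6 \left(-189\right) = -3705 - -1134 = -3705 + 1134 = -2571$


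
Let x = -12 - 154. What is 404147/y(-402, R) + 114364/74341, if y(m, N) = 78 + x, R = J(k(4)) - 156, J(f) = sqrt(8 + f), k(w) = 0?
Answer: -30034628095/6542008 ≈ -4591.0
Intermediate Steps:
x = -166
R = -156 + 2*sqrt(2) (R = sqrt(8 + 0) - 156 = sqrt(8) - 156 = 2*sqrt(2) - 156 = -156 + 2*sqrt(2) ≈ -153.17)
y(m, N) = -88 (y(m, N) = 78 - 166 = -88)
404147/y(-402, R) + 114364/74341 = 404147/(-88) + 114364/74341 = 404147*(-1/88) + 114364*(1/74341) = -404147/88 + 114364/74341 = -30034628095/6542008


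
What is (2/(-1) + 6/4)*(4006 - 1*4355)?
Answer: 349/2 ≈ 174.50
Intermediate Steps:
(2/(-1) + 6/4)*(4006 - 1*4355) = (2*(-1) + 6*(¼))*(4006 - 4355) = (-2 + 3/2)*(-349) = -½*(-349) = 349/2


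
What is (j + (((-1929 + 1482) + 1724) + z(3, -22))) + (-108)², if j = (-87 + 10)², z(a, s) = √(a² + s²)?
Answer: 18870 + √493 ≈ 18892.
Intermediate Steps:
j = 5929 (j = (-77)² = 5929)
(j + (((-1929 + 1482) + 1724) + z(3, -22))) + (-108)² = (5929 + (((-1929 + 1482) + 1724) + √(3² + (-22)²))) + (-108)² = (5929 + ((-447 + 1724) + √(9 + 484))) + 11664 = (5929 + (1277 + √493)) + 11664 = (7206 + √493) + 11664 = 18870 + √493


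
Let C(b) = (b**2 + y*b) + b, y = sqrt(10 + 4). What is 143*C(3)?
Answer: 1716 + 429*sqrt(14) ≈ 3321.2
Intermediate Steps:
y = sqrt(14) ≈ 3.7417
C(b) = b + b**2 + b*sqrt(14) (C(b) = (b**2 + sqrt(14)*b) + b = (b**2 + b*sqrt(14)) + b = b + b**2 + b*sqrt(14))
143*C(3) = 143*(3*(1 + 3 + sqrt(14))) = 143*(3*(4 + sqrt(14))) = 143*(12 + 3*sqrt(14)) = 1716 + 429*sqrt(14)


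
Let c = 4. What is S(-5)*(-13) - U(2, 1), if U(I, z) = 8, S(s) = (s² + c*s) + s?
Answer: -8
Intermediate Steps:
S(s) = s² + 5*s (S(s) = (s² + 4*s) + s = s² + 5*s)
S(-5)*(-13) - U(2, 1) = -5*(5 - 5)*(-13) - 1*8 = -5*0*(-13) - 8 = 0*(-13) - 8 = 0 - 8 = -8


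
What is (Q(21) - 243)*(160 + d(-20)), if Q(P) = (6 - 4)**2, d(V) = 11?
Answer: -40869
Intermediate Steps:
Q(P) = 4 (Q(P) = 2**2 = 4)
(Q(21) - 243)*(160 + d(-20)) = (4 - 243)*(160 + 11) = -239*171 = -40869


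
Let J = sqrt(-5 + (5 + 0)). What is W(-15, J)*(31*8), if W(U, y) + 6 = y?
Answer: -1488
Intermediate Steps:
J = 0 (J = sqrt(-5 + 5) = sqrt(0) = 0)
W(U, y) = -6 + y
W(-15, J)*(31*8) = (-6 + 0)*(31*8) = -6*248 = -1488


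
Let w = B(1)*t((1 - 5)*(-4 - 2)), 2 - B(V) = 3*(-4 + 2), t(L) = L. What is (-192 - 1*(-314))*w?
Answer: 23424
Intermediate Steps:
B(V) = 8 (B(V) = 2 - 3*(-4 + 2) = 2 - 3*(-2) = 2 - 1*(-6) = 2 + 6 = 8)
w = 192 (w = 8*((1 - 5)*(-4 - 2)) = 8*(-4*(-6)) = 8*24 = 192)
(-192 - 1*(-314))*w = (-192 - 1*(-314))*192 = (-192 + 314)*192 = 122*192 = 23424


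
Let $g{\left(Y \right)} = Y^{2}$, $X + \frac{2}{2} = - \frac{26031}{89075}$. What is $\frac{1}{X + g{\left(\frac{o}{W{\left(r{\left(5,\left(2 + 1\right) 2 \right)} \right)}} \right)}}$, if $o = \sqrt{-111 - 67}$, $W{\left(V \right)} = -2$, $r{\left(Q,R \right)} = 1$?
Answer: $- \frac{178150}{8157887} \approx -0.021838$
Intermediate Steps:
$o = i \sqrt{178}$ ($o = \sqrt{-178} = i \sqrt{178} \approx 13.342 i$)
$X = - \frac{115106}{89075}$ ($X = -1 - \frac{26031}{89075} = - \frac{115106}{89075} \approx -1.2922$)
$\frac{1}{X + g{\left(\frac{o}{W{\left(r{\left(5,\left(2 + 1\right) 2 \right)} \right)}} \right)}} = \frac{1}{- \frac{115106}{89075} + \left(\frac{i \sqrt{178}}{-2}\right)^{2}} = \frac{1}{- \frac{115106}{89075} + \left(i \sqrt{178} \left(- \frac{1}{2}\right)\right)^{2}} = \frac{1}{- \frac{115106}{89075} + \left(- \frac{i \sqrt{178}}{2}\right)^{2}} = \frac{1}{- \frac{115106}{89075} - \frac{89}{2}} = \frac{1}{- \frac{8157887}{178150}} = - \frac{178150}{8157887}$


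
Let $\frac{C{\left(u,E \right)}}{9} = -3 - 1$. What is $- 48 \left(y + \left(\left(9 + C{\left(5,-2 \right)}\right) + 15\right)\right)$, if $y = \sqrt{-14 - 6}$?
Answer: $576 - 96 i \sqrt{5} \approx 576.0 - 214.66 i$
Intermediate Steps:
$C{\left(u,E \right)} = -36$ ($C{\left(u,E \right)} = 9 \left(-3 - 1\right) = 9 \left(-4\right) = -36$)
$y = 2 i \sqrt{5}$ ($y = \sqrt{-20} = 2 i \sqrt{5} \approx 4.4721 i$)
$- 48 \left(y + \left(\left(9 + C{\left(5,-2 \right)}\right) + 15\right)\right) = - 48 \left(2 i \sqrt{5} + \left(\left(9 - 36\right) + 15\right)\right) = - 48 \left(2 i \sqrt{5} + \left(-27 + 15\right)\right) = - 48 \left(2 i \sqrt{5} - 12\right) = - 48 \left(-12 + 2 i \sqrt{5}\right) = 576 - 96 i \sqrt{5}$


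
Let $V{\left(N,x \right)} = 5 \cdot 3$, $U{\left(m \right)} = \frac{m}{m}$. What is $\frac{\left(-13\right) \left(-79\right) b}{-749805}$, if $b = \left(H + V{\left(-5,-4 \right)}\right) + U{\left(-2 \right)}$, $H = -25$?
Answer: $\frac{3081}{249935} \approx 0.012327$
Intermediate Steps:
$U{\left(m \right)} = 1$
$V{\left(N,x \right)} = 15$
$b = -9$ ($b = \left(-25 + 15\right) + 1 = -10 + 1 = -9$)
$\frac{\left(-13\right) \left(-79\right) b}{-749805} = \frac{\left(-13\right) \left(-79\right) \left(-9\right)}{-749805} = 1027 \left(-9\right) \left(- \frac{1}{749805}\right) = \left(-9243\right) \left(- \frac{1}{749805}\right) = \frac{3081}{249935}$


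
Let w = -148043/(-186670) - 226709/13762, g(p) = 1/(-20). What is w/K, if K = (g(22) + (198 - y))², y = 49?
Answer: -38364191680/54280994638167 ≈ -0.00070677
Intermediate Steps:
g(p) = -1/20
w = -1438657188/91748305 (w = -148043*(-1/186670) - 226709*1/13762 = 148043/186670 - 32387/1966 = -1438657188/91748305 ≈ -15.680)
K = 8874441/400 (K = (-1/20 + (198 - 1*49))² = (-1/20 + (198 - 49))² = (-1/20 + 149)² = (2979/20)² = 8874441/400 ≈ 22186.)
w/K = -1438657188/(91748305*8874441/400) = -1438657188/91748305*400/8874441 = -38364191680/54280994638167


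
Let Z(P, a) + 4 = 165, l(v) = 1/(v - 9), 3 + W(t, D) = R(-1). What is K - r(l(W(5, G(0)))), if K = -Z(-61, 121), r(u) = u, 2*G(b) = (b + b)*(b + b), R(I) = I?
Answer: -2092/13 ≈ -160.92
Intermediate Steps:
G(b) = 2*b² (G(b) = ((b + b)*(b + b))/2 = ((2*b)*(2*b))/2 = (4*b²)/2 = 2*b²)
W(t, D) = -4 (W(t, D) = -3 - 1 = -4)
l(v) = 1/(-9 + v)
Z(P, a) = 161 (Z(P, a) = -4 + 165 = 161)
K = -161 (K = -1*161 = -161)
K - r(l(W(5, G(0)))) = -161 - 1/(-9 - 4) = -161 - 1/(-13) = -161 - 1*(-1/13) = -161 + 1/13 = -2092/13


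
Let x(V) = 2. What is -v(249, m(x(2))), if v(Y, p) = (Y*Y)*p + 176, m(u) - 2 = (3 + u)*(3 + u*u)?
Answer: -2294213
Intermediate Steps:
m(u) = 2 + (3 + u)*(3 + u²) (m(u) = 2 + (3 + u)*(3 + u*u) = 2 + (3 + u)*(3 + u²))
v(Y, p) = 176 + p*Y² (v(Y, p) = Y²*p + 176 = p*Y² + 176 = 176 + p*Y²)
-v(249, m(x(2))) = -(176 + (11 + 2³ + 3*2 + 3*2²)*249²) = -(176 + (11 + 8 + 6 + 3*4)*62001) = -(176 + (11 + 8 + 6 + 12)*62001) = -(176 + 37*62001) = -(176 + 2294037) = -1*2294213 = -2294213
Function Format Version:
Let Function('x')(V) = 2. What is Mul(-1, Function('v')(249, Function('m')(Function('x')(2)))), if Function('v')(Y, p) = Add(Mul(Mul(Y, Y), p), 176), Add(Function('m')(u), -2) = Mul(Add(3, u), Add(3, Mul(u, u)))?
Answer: -2294213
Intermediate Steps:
Function('m')(u) = Add(2, Mul(Add(3, u), Add(3, Pow(u, 2)))) (Function('m')(u) = Add(2, Mul(Add(3, u), Add(3, Mul(u, u)))) = Add(2, Mul(Add(3, u), Add(3, Pow(u, 2)))))
Function('v')(Y, p) = Add(176, Mul(p, Pow(Y, 2))) (Function('v')(Y, p) = Add(Mul(Pow(Y, 2), p), 176) = Add(Mul(p, Pow(Y, 2)), 176) = Add(176, Mul(p, Pow(Y, 2))))
Mul(-1, Function('v')(249, Function('m')(Function('x')(2)))) = Mul(-1, Add(176, Mul(Add(11, Pow(2, 3), Mul(3, 2), Mul(3, Pow(2, 2))), Pow(249, 2)))) = Mul(-1, Add(176, Mul(Add(11, 8, 6, Mul(3, 4)), 62001))) = Mul(-1, Add(176, Mul(Add(11, 8, 6, 12), 62001))) = Mul(-1, Add(176, Mul(37, 62001))) = Mul(-1, Add(176, 2294037)) = Mul(-1, 2294213) = -2294213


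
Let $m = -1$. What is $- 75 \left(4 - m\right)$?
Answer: $-375$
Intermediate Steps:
$- 75 \left(4 - m\right) = - 75 \left(4 - -1\right) = - 75 \left(4 + 1\right) = \left(-75\right) 5 = -375$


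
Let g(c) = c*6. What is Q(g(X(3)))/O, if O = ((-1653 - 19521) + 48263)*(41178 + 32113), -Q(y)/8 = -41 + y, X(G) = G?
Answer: 184/1985379899 ≈ 9.2678e-8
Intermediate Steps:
g(c) = 6*c
Q(y) = 328 - 8*y (Q(y) = -8*(-41 + y) = 328 - 8*y)
O = 1985379899 (O = (-21174 + 48263)*73291 = 27089*73291 = 1985379899)
Q(g(X(3)))/O = (328 - 48*3)/1985379899 = (328 - 8*18)*(1/1985379899) = (328 - 144)*(1/1985379899) = 184*(1/1985379899) = 184/1985379899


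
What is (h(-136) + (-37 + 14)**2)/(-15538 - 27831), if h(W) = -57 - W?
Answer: -608/43369 ≈ -0.014019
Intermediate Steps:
(h(-136) + (-37 + 14)**2)/(-15538 - 27831) = ((-57 - 1*(-136)) + (-37 + 14)**2)/(-15538 - 27831) = ((-57 + 136) + (-23)**2)/(-43369) = (79 + 529)*(-1/43369) = 608*(-1/43369) = -608/43369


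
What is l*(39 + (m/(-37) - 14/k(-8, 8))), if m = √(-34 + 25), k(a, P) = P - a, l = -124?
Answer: -9455/2 + 372*I/37 ≈ -4727.5 + 10.054*I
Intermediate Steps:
m = 3*I (m = √(-9) = 3*I ≈ 3.0*I)
l*(39 + (m/(-37) - 14/k(-8, 8))) = -124*(39 + ((3*I)/(-37) - 14/(8 - 1*(-8)))) = -124*(39 + ((3*I)*(-1/37) - 14/(8 + 8))) = -124*(39 + (-3*I/37 - 14/16)) = -124*(39 + (-3*I/37 - 14*1/16)) = -124*(39 + (-3*I/37 - 7/8)) = -124*(39 + (-7/8 - 3*I/37)) = -124*(305/8 - 3*I/37) = -9455/2 + 372*I/37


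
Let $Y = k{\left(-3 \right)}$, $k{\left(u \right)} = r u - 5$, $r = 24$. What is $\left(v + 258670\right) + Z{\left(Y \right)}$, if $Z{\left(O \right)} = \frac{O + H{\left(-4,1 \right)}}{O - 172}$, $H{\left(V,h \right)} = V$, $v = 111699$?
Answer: $\frac{30740654}{83} \approx 3.7037 \cdot 10^{5}$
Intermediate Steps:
$k{\left(u \right)} = -5 + 24 u$ ($k{\left(u \right)} = 24 u - 5 = -5 + 24 u$)
$Y = -77$ ($Y = -5 + 24 \left(-3\right) = -5 - 72 = -77$)
$Z{\left(O \right)} = \frac{-4 + O}{-172 + O}$ ($Z{\left(O \right)} = \frac{O - 4}{O - 172} = \frac{-4 + O}{-172 + O}$)
$\left(v + 258670\right) + Z{\left(Y \right)} = \left(111699 + 258670\right) + \frac{-4 - 77}{-172 - 77} = 370369 + \frac{1}{-249} \left(-81\right) = 370369 - - \frac{27}{83} = 370369 + \frac{27}{83} = \frac{30740654}{83}$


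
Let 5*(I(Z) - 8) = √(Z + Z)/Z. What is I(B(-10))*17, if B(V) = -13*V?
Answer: 136 + 17*√65/325 ≈ 136.42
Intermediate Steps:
I(Z) = 8 + √2/(5*√Z) (I(Z) = 8 + (√(Z + Z)/Z)/5 = 8 + (√(2*Z)/Z)/5 = 8 + ((√2*√Z)/Z)/5 = 8 + (√2/√Z)/5 = 8 + √2/(5*√Z))
I(B(-10))*17 = (8 + √2/(5*√(-13*(-10))))*17 = (8 + √2/(5*√130))*17 = (8 + √2*(√130/130)/5)*17 = (8 + √65/325)*17 = 136 + 17*√65/325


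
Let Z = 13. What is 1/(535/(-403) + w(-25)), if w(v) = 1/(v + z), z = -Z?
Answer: -15314/20733 ≈ -0.73863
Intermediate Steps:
z = -13 (z = -1*13 = -13)
w(v) = 1/(-13 + v) (w(v) = 1/(v - 13) = 1/(-13 + v))
1/(535/(-403) + w(-25)) = 1/(535/(-403) + 1/(-13 - 25)) = 1/(535*(-1/403) + 1/(-38)) = 1/(-535/403 - 1/38) = 1/(-20733/15314) = -15314/20733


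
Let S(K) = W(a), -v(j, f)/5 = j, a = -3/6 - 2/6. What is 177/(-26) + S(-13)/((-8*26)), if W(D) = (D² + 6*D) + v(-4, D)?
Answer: -51541/7488 ≈ -6.8831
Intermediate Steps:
a = -⅚ (a = -3*⅙ - 2*⅙ = -½ - ⅓ = -⅚ ≈ -0.83333)
v(j, f) = -5*j
W(D) = 20 + D² + 6*D (W(D) = (D² + 6*D) - 5*(-4) = (D² + 6*D) + 20 = 20 + D² + 6*D)
S(K) = 565/36 (S(K) = 20 + (-⅚)² + 6*(-⅚) = 20 + 25/36 - 5 = 565/36)
177/(-26) + S(-13)/((-8*26)) = 177/(-26) + 565/(36*((-8*26))) = 177*(-1/26) + (565/36)/(-208) = -177/26 + (565/36)*(-1/208) = -177/26 - 565/7488 = -51541/7488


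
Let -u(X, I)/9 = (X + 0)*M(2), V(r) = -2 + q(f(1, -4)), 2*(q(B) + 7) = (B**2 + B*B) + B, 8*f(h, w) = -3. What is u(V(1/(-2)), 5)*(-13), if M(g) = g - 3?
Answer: 67743/64 ≈ 1058.5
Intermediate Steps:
M(g) = -3 + g
f(h, w) = -3/8 (f(h, w) = (1/8)*(-3) = -3/8)
q(B) = -7 + B**2 + B/2 (q(B) = -7 + ((B**2 + B*B) + B)/2 = -7 + ((B**2 + B**2) + B)/2 = -7 + (2*B**2 + B)/2 = -7 + (B + 2*B**2)/2 = -7 + (B**2 + B/2) = -7 + B**2 + B/2)
V(r) = -579/64 (V(r) = -2 + (-7 + (-3/8)**2 + (1/2)*(-3/8)) = -2 + (-7 + 9/64 - 3/16) = -2 - 451/64 = -579/64)
u(X, I) = 9*X (u(X, I) = -9*(X + 0)*(-3 + 2) = -9*X*(-1) = -(-9)*X = 9*X)
u(V(1/(-2)), 5)*(-13) = (9*(-579/64))*(-13) = -5211/64*(-13) = 67743/64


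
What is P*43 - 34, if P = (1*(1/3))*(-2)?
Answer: -188/3 ≈ -62.667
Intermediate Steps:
P = -2/3 (P = (1*(1*(1/3)))*(-2) = (1*(1/3))*(-2) = (1/3)*(-2) = -2/3 ≈ -0.66667)
P*43 - 34 = -2/3*43 - 34 = -86/3 - 34 = -188/3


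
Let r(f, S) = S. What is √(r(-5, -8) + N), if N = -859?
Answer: 17*I*√3 ≈ 29.445*I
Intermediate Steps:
√(r(-5, -8) + N) = √(-8 - 859) = √(-867) = 17*I*√3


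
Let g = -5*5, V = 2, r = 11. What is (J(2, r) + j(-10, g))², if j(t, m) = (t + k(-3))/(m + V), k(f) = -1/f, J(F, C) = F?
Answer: 27889/4761 ≈ 5.8578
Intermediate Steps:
g = -25
j(t, m) = (⅓ + t)/(2 + m) (j(t, m) = (t - 1/(-3))/(m + 2) = (t - 1*(-⅓))/(2 + m) = (t + ⅓)/(2 + m) = (⅓ + t)/(2 + m))
(J(2, r) + j(-10, g))² = (2 + (⅓ - 10)/(2 - 25))² = (2 - 29/3/(-23))² = (2 - 1/23*(-29/3))² = (2 + 29/69)² = (167/69)² = 27889/4761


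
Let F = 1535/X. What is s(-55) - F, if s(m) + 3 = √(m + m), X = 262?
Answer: -2321/262 + I*√110 ≈ -8.8588 + 10.488*I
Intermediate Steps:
s(m) = -3 + √2*√m (s(m) = -3 + √(m + m) = -3 + √(2*m) = -3 + √2*√m)
F = 1535/262 ≈ 5.8588
s(-55) - F = (-3 + √2*√(-55)) - 1*1535/262 = (-3 + √2*(I*√55)) - 1535/262 = (-3 + I*√110) - 1535/262 = -2321/262 + I*√110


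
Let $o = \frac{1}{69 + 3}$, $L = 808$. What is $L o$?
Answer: $\frac{101}{9} \approx 11.222$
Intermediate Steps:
$o = \frac{1}{72} \approx 0.013889$
$L o = 808 \cdot \frac{1}{72} = \frac{101}{9}$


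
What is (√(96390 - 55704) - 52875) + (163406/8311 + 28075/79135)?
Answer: -6952449273348/131538197 + √40686 ≈ -52653.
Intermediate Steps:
(√(96390 - 55704) - 52875) + (163406/8311 + 28075/79135) = (√40686 - 52875) + (163406*(1/8311) + 28075*(1/79135)) = (-52875 + √40686) + (163406/8311 + 5615/15827) = (-52875 + √40686) + 2632893027/131538197 = -6952449273348/131538197 + √40686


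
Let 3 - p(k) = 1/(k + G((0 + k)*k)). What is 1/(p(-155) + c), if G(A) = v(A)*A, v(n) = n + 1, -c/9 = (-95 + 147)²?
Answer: -577224495/14045603636836 ≈ -4.1096e-5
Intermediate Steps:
c = -24336 (c = -9*(-95 + 147)² = -9*52² = -9*2704 = -24336)
v(n) = 1 + n
G(A) = A*(1 + A) (G(A) = (1 + A)*A = A*(1 + A))
p(k) = 3 - 1/(k + k²*(1 + k²)) (p(k) = 3 - 1/(k + ((0 + k)*k)*(1 + (0 + k)*k)) = 3 - 1/(k + (k*k)*(1 + k*k)) = 3 - 1/(k + k²*(1 + k²)))
1/(p(-155) + c) = 1/((-1 + 3*(-155) + 3*(-155)² + 3*(-155)⁴)/((-155)*(1 - 155 + (-155)³)) - 24336) = 1/(-(-1 - 465 + 3*24025 + 3*577200625)/(155*(1 - 155 - 3723875)) - 24336) = 1/(-1/155*(-1 - 465 + 72075 + 1731601875)/(-3724029) - 24336) = 1/(-1/155*(-1/3724029)*1731673484 - 24336) = 1/(1731673484/577224495 - 24336) = 1/(-14045603636836/577224495) = -577224495/14045603636836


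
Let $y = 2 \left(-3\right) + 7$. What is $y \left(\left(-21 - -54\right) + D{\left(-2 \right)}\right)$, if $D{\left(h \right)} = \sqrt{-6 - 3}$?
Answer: $33 + 3 i \approx 33.0 + 3.0 i$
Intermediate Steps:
$y = 1$ ($y = -6 + 7 = 1$)
$D{\left(h \right)} = 3 i$ ($D{\left(h \right)} = \sqrt{-9} = 3 i$)
$y \left(\left(-21 - -54\right) + D{\left(-2 \right)}\right) = 1 \left(\left(-21 - -54\right) + 3 i\right) = 1 \left(\left(-21 + 54\right) + 3 i\right) = 1 \left(33 + 3 i\right) = 33 + 3 i$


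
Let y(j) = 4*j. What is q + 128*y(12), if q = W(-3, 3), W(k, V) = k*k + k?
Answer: 6150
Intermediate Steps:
W(k, V) = k + k² (W(k, V) = k² + k = k + k²)
q = 6 (q = -3*(1 - 3) = -3*(-2) = 6)
q + 128*y(12) = 6 + 128*(4*12) = 6 + 128*48 = 6 + 6144 = 6150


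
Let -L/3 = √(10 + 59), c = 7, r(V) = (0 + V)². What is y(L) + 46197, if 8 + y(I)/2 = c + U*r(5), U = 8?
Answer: 46595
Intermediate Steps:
r(V) = V²
L = -3*√69 (L = -3*√(10 + 59) = -3*√69 ≈ -24.920)
y(I) = 398 (y(I) = -16 + 2*(7 + 8*5²) = -16 + 2*(7 + 8*25) = -16 + 2*(7 + 200) = -16 + 2*207 = -16 + 414 = 398)
y(L) + 46197 = 398 + 46197 = 46595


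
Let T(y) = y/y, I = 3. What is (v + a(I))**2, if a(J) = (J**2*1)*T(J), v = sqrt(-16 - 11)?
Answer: 54 + 54*I*sqrt(3) ≈ 54.0 + 93.531*I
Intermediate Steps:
T(y) = 1
v = 3*I*sqrt(3) (v = sqrt(-27) = 3*I*sqrt(3) ≈ 5.1962*I)
a(J) = J**2 (a(J) = (J**2*1)*1 = J**2*1 = J**2)
(v + a(I))**2 = (3*I*sqrt(3) + 3**2)**2 = (3*I*sqrt(3) + 9)**2 = (9 + 3*I*sqrt(3))**2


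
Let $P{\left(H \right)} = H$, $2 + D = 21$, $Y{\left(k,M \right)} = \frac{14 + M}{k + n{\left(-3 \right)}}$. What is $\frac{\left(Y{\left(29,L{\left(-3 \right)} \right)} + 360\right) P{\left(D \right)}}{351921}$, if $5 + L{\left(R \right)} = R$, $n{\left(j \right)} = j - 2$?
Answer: $\frac{27379}{1407684} \approx 0.01945$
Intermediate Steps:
$n{\left(j \right)} = -2 + j$ ($n{\left(j \right)} = j - 2 = -2 + j$)
$L{\left(R \right)} = -5 + R$
$Y{\left(k,M \right)} = \frac{14 + M}{-5 + k}$ ($Y{\left(k,M \right)} = \frac{14 + M}{k - 5} = \frac{14 + M}{-5 + k}$)
$D = 19$ ($D = -2 + 21 = 19$)
$\frac{\left(Y{\left(29,L{\left(-3 \right)} \right)} + 360\right) P{\left(D \right)}}{351921} = \frac{\left(\frac{14 - 8}{-5 + 29} + 360\right) 19}{351921} = \left(\frac{14 - 8}{24} + 360\right) 19 \cdot \frac{1}{351921} = \left(\frac{1}{24} \cdot 6 + 360\right) 19 \cdot \frac{1}{351921} = \left(\frac{1}{4} + 360\right) 19 \cdot \frac{1}{351921} = \frac{1441}{4} \cdot 19 \cdot \frac{1}{351921} = \frac{27379}{4} \cdot \frac{1}{351921} = \frac{27379}{1407684}$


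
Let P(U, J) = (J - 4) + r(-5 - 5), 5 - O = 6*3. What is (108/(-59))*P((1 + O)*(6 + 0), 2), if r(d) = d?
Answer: 1296/59 ≈ 21.966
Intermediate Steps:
O = -13 (O = 5 - 6*3 = 5 - 1*18 = 5 - 18 = -13)
P(U, J) = -14 + J (P(U, J) = (J - 4) + (-5 - 5) = (-4 + J) - 10 = -14 + J)
(108/(-59))*P((1 + O)*(6 + 0), 2) = (108/(-59))*(-14 + 2) = (108*(-1/59))*(-12) = -108/59*(-12) = 1296/59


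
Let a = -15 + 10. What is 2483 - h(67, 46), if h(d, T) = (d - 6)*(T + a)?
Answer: -18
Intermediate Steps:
a = -5
h(d, T) = (-6 + d)*(-5 + T) (h(d, T) = (d - 6)*(T - 5) = (-6 + d)*(-5 + T))
2483 - h(67, 46) = 2483 - (30 - 6*46 - 5*67 + 46*67) = 2483 - (30 - 276 - 335 + 3082) = 2483 - 1*2501 = 2483 - 2501 = -18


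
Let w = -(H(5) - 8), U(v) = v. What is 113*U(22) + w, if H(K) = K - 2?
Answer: 2491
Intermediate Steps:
H(K) = -2 + K
w = 5 (w = -((-2 + 5) - 8) = -(3 - 8) = -1*(-5) = 5)
113*U(22) + w = 113*22 + 5 = 2486 + 5 = 2491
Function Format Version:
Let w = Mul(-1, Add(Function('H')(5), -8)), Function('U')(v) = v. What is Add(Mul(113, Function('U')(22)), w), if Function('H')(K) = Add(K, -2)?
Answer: 2491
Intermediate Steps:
Function('H')(K) = Add(-2, K)
w = 5 (w = Mul(-1, Add(Add(-2, 5), -8)) = Mul(-1, Add(3, -8)) = Mul(-1, -5) = 5)
Add(Mul(113, Function('U')(22)), w) = Add(Mul(113, 22), 5) = Add(2486, 5) = 2491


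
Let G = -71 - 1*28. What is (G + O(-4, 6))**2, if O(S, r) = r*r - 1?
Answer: 4096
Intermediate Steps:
O(S, r) = -1 + r**2 (O(S, r) = r**2 - 1 = -1 + r**2)
G = -99 (G = -71 - 28 = -99)
(G + O(-4, 6))**2 = (-99 + (-1 + 6**2))**2 = (-99 + (-1 + 36))**2 = (-99 + 35)**2 = (-64)**2 = 4096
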